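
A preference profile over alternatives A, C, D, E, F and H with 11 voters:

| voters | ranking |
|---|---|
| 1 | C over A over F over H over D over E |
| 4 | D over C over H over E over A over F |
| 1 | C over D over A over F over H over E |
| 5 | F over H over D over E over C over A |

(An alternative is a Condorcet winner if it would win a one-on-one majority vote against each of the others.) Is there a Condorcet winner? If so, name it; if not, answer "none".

none

Check each pair by majority over 11 ballots:
A vs C: C wins 11–0.
A–D: D 10–1.
A vs E: E wins 9–2.
A vs F: A, 6–5.
A vs H: H wins 9–2.
C vs D: D wins 9–2.
C vs E: C wins 6–5.
C–F: C 6–5.
C vs H: C, 6–5.
D–E: D 11–0.
D vs F: F, 6–5.
D vs H: H, 6–5.
E–F: F 7–4.
E vs H: H wins 11–0.
F vs H: F wins 7–4.
No alternative is unbeaten: A loses to C; C loses to D; D loses to F; E loses to C; F loses to A; H loses to C. In particular A → F → D → A is a majority cycle — no Condorcet winner exists.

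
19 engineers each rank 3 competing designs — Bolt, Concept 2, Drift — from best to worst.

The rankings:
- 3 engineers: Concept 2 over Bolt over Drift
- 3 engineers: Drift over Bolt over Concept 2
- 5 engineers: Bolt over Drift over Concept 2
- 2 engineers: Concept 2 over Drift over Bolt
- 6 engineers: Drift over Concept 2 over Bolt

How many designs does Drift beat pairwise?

2

Drift against each rival (19 engineers):
Drift–Bolt: Drift 11–8.
Drift–Concept 2: Drift 14–5.
Drift beats Bolt, Concept 2 — 2 pairwise wins.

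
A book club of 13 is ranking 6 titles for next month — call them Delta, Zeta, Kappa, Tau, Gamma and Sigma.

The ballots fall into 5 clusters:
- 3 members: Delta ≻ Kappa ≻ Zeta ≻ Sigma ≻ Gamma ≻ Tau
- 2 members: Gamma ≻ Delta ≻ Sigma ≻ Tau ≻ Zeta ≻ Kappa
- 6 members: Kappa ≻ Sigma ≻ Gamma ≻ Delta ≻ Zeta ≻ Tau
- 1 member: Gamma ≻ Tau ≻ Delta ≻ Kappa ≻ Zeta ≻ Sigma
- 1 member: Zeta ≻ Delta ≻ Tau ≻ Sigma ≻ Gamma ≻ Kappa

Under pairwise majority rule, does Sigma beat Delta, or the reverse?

Ballots ranking Sigma above Delta: 6.
Ballots ranking Delta above Sigma: 13 − 6 = 7.
Delta wins the head-to-head 7–6.

Delta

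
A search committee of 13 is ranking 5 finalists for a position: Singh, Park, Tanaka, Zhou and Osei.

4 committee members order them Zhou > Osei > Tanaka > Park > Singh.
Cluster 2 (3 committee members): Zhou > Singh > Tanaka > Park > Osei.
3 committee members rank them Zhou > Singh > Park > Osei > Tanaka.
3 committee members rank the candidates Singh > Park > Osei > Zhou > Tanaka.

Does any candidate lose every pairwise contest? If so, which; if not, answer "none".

Pairwise majorities:
Singh–Park: Singh 9–4.
Singh–Tanaka: Singh 9–4.
Singh vs Zhou: Singh is ranked higher on 3 ballots, Zhou on 10. Zhou wins 10–3.
Singh–Osei: Singh 9–4.
Park vs Tanaka: Tanaka, 7–6.
Park vs Zhou: Park is ranked higher on 3 ballots, Zhou on 10. Zhou wins 10–3.
Park vs Osei: Park, 9–4.
Tanaka vs Zhou: 0 for Tanaka, 13 for Zhou — Zhou by 13–0.
Tanaka–Osei: Osei 10–3.
Zhou vs Osei: Zhou wins 10–3.
No candidate is winless: Singh beats Park; Park beats Osei; Tanaka beats Park; Zhou beats Singh; Osei beats Tanaka. There is no Condorcet loser.

none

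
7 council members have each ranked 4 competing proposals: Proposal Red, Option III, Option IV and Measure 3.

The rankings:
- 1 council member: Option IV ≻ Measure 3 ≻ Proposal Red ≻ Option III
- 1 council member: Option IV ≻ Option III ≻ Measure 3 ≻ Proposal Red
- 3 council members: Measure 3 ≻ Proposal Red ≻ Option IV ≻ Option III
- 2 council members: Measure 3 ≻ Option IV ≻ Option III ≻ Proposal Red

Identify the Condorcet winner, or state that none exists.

Measure 3

Check each pair by majority over 7 ballots:
Proposal Red vs Option III: 4 to 3, Proposal Red.
Proposal Red vs Option IV: Option IV wins 4–3.
Proposal Red vs Measure 3: Measure 3 wins 7–0.
Option III vs Option IV: Option III is ranked higher on 0 ballots, Option IV on 7. Option IV wins 7–0.
Option III vs Measure 3: 1 to 6, Measure 3.
Option IV vs Measure 3: 1+1 = 2 for Option IV, 5 for Measure 3 — Measure 3 by 5–2.
Measure 3 wins every pairwise contest, so Measure 3 is the Condorcet winner.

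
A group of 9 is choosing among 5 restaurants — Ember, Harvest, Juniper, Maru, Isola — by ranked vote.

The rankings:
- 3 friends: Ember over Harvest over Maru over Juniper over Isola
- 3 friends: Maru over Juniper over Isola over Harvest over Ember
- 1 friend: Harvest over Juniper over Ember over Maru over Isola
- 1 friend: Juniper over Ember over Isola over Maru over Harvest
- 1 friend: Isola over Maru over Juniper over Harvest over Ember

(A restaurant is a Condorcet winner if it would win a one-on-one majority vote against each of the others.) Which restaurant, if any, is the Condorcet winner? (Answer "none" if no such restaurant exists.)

Check each pair by majority over 9 ballots:
Ember vs Harvest: Harvest wins 5–4.
Ember vs Juniper: Juniper wins 6–3.
Ember vs Maru: Ember wins 5–4.
Ember vs Isola: Ember wins 5–4.
Harvest–Juniper: Juniper 5–4.
Harvest–Maru: Maru 5–4.
Harvest vs Isola: Isola, 5–4.
Juniper vs Maru: Maru wins 7–2.
Juniper vs Isola: Juniper wins 8–1.
Maru vs Isola: Maru, 7–2.
Each restaurant drops at least one matchup (Ember loses to Harvest; Harvest loses to Juniper; Juniper loses to Maru; Maru loses to Ember; Isola loses to Ember); the cycle Ember beats Maru beats Harvest beats Ember rules out a Condorcet winner.

none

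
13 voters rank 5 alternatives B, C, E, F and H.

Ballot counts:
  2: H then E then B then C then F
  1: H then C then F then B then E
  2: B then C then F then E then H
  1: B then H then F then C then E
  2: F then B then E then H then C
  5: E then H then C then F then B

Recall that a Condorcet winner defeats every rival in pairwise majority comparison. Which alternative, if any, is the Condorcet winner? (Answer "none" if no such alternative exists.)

Check each pair by majority over 13 ballots:
B vs C: B, 7–6.
B–E: E 7–6.
B–F: F 8–5.
B vs H: H wins 8–5.
C vs E: E wins 9–4.
C vs F: C, 10–3.
C–H: H 11–2.
E vs F: E, 7–6.
E–H: E 9–4.
F vs H: H, 9–4.
E wins every pairwise contest, so E is the Condorcet winner.

E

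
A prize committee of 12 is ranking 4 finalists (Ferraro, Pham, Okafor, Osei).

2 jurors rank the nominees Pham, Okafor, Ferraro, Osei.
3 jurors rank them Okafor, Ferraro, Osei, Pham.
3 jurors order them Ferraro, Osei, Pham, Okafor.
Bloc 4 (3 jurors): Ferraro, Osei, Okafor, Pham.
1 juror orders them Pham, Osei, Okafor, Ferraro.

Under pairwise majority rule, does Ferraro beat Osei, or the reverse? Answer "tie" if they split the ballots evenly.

Ferraro

Ballots ranking Ferraro above Osei: 2 + 3 + 3 + 3 = 11.
Ballots ranking Osei above Ferraro: 12 − 11 = 1.
Ferraro wins the head-to-head 11–1.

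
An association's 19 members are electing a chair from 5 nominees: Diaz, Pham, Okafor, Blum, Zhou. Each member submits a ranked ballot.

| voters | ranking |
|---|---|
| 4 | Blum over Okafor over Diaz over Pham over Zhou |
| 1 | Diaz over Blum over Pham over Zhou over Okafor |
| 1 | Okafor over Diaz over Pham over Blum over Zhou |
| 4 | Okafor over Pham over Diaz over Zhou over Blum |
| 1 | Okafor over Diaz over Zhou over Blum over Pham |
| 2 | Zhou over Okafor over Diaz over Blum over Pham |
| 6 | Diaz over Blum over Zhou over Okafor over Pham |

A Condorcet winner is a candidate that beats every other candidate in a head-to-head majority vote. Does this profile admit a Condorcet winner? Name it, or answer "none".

none

Check each pair by majority over 19 ballots:
Diaz vs Pham: 4+1+1+1+2+6 = 15 for Diaz, 4 for Pham — Diaz by 15–4.
Diaz vs Okafor: Diaz preferred on 1+6 = 7 ballots; Okafor wins 12–7.
Diaz vs Blum: Diaz preferred on 1+1+4+1+2+6 = 15 ballots; Diaz wins 15–4.
Diaz vs Zhou: Diaz preferred on 4+1+1+4+1+6 = 17 ballots; Diaz wins 17–2.
Pham vs Okafor: 1 to 18, Okafor.
Pham vs Blum: Pham preferred on 1+4 = 5 ballots; Blum wins 14–5.
Pham vs Zhou: Pham is ranked higher on 4+1+1+4 = 10 ballots, Zhou on 9. Pham wins 10–9.
Okafor vs Blum: 8 to 11, Blum.
Okafor vs Zhou: Okafor is ranked higher on 4+1+4+1 = 10 ballots, Zhou on 9. Okafor wins 10–9.
Blum vs Zhou: 4+1+1+6 = 12 for Blum, 7 for Zhou — Blum by 12–7.
Each candidate drops at least one matchup (Diaz loses to Okafor; Pham loses to Diaz; Okafor loses to Blum; Blum loses to Diaz; Zhou loses to Diaz); the cycle Diaz → Blum → Okafor → Diaz rules out a Condorcet winner.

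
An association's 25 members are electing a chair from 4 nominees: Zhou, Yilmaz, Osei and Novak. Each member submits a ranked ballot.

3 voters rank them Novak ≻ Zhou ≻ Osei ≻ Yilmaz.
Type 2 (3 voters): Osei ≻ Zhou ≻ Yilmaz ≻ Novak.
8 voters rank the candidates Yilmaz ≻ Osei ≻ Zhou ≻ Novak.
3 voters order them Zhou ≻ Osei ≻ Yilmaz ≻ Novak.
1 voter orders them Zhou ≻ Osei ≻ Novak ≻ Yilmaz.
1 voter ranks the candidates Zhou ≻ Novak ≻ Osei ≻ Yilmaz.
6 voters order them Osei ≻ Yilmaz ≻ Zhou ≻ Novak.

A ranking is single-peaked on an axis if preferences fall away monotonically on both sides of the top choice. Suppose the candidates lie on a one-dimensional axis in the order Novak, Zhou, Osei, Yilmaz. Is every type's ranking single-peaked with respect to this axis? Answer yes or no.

yes

Axis positions: Novak=1, Zhou=2, Osei=3, Yilmaz=4.
Type 1 (peak Novak at position 1): ranking walks positions 1-2-3-4, expanding outward from the peak — single-peaked.
Type 2 (peak Osei at position 3): ranking walks positions 3-2-4-1, expanding outward from the peak — single-peaked.
Type 3 (peak Yilmaz at position 4): ranking walks positions 4-3-2-1, expanding outward from the peak — single-peaked.
Type 4 (peak Zhou at position 2): ranking walks positions 2-3-4-1, expanding outward from the peak — single-peaked.
Type 5 (peak Zhou at position 2): ranking walks positions 2-3-1-4, expanding outward from the peak — single-peaked.
Type 6 (peak Zhou at position 2): ranking walks positions 2-1-3-4, expanding outward from the peak — single-peaked.
Type 7 (peak Osei at position 3): ranking walks positions 3-4-2-1, expanding outward from the peak — single-peaked.
Every ranking is single-peaked on this axis.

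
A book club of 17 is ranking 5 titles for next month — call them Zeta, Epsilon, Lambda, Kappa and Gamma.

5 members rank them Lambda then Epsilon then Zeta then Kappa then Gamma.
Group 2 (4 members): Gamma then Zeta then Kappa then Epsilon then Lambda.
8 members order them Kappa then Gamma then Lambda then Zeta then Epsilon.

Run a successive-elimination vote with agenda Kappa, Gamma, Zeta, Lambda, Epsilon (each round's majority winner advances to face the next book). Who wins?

Lambda

Round 1: Kappa vs Gamma — 13–4, Kappa advances.
Round 2: Kappa vs Zeta — 8–9, Zeta advances.
Round 3: Zeta vs Lambda — 4–13, Lambda advances.
Round 4: Lambda vs Epsilon — 13–4, Lambda advances.
Lambda survives the agenda.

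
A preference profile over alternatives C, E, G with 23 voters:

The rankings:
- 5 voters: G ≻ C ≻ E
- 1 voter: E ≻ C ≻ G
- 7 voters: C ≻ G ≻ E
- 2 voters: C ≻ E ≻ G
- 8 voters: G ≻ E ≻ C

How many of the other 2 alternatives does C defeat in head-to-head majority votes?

1

C against each rival (23 voters):
C vs E: C, 14–9.
C vs G: 10 to 13, G.
C beats E; loses to G — 1 pairwise win.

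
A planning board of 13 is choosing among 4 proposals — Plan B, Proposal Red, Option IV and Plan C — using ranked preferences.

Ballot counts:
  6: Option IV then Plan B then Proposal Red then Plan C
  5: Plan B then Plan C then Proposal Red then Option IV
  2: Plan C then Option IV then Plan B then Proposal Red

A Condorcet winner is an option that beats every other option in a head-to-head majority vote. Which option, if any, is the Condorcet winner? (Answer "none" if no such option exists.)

none

Check each pair by majority over 13 ballots:
Plan B vs Proposal Red: Plan B wins 13–0.
Plan B–Option IV: Option IV 8–5.
Plan B vs Plan C: Plan B, 11–2.
Proposal Red vs Option IV: Option IV wins 8–5.
Proposal Red vs Plan C: Plan C, 7–6.
Option IV–Plan C: Plan C 7–6.
No option is unbeaten: Plan B loses to Option IV; Proposal Red loses to Plan B; Option IV loses to Plan C; Plan C loses to Plan B. In particular Plan B > Plan C > Option IV > Plan B is a majority cycle — no Condorcet winner exists.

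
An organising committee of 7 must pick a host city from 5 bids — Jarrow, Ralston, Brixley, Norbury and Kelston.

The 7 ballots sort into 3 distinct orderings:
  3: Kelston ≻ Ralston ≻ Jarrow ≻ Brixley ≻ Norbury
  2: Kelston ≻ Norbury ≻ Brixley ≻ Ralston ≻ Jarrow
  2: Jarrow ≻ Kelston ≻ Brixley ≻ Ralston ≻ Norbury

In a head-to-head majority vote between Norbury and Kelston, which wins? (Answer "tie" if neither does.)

No ballot ranks Norbury above Kelston: 0.
Ballots ranking Kelston above Norbury: 7 − 0 = 7.
Kelston wins the head-to-head 7–0.

Kelston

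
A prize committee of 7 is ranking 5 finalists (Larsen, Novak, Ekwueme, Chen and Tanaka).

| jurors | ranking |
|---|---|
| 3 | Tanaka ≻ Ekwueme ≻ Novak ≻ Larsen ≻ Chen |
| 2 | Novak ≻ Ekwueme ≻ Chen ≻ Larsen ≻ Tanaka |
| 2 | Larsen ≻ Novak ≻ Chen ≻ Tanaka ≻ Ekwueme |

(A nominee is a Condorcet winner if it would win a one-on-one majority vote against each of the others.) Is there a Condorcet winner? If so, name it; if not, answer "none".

Pairwise majorities:
Larsen–Novak: Novak 5–2.
Larsen vs Ekwueme: Ekwueme wins 5–2.
Larsen vs Chen: Larsen wins 5–2.
Larsen vs Tanaka: Larsen wins 4–3.
Novak vs Ekwueme: Novak wins 4–3.
Novak–Chen: Novak 7–0.
Novak–Tanaka: Novak 4–3.
Ekwueme vs Chen: Ekwueme, 5–2.
Ekwueme–Tanaka: Tanaka 5–2.
Chen–Tanaka: Chen 4–3.
Novak defeats every rival head-to-head and is the Condorcet winner.

Novak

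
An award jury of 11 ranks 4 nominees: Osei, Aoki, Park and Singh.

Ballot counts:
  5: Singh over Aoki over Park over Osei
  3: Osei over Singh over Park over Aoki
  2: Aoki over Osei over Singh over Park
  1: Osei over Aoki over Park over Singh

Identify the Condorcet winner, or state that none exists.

none

Pairwise majorities:
Osei vs Aoki: Osei preferred on 3+1 = 4 ballots; Aoki wins 7–4.
Osei vs Park: 6 to 5, Osei.
Osei–Singh: Osei 6–5.
Aoki–Park: Aoki 8–3.
Aoki vs Singh: Singh, 8–3.
Park vs Singh: 1 for Park, 10 for Singh — Singh by 10–1.
Every nominee loses at least once (Osei loses to Aoki; Aoki loses to Singh; Park loses to Osei; Singh loses to Osei). The majority relation contains the cycle Osei beats Singh beats Aoki beats Osei, so there is no Condorcet winner.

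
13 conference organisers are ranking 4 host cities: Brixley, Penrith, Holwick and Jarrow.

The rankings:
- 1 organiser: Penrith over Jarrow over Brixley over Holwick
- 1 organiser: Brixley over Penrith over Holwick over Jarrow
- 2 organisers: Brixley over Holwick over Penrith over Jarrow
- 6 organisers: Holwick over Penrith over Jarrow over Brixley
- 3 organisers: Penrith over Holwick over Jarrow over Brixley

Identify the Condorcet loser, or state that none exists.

Head-to-head results (13 organisers):
Brixley–Penrith: Penrith 10–3.
Brixley vs Holwick: Brixley preferred on 1+1+2 = 4 ballots; Holwick wins 9–4.
Brixley vs Jarrow: Jarrow, 10–3.
Penrith vs Holwick: Penrith is ranked higher on 1+1+3 = 5 ballots, Holwick on 8. Holwick wins 8–5.
Penrith vs Jarrow: Penrith preferred on 1+1+2+6+3 = 13 ballots; Penrith wins 13–0.
Holwick vs Jarrow: 12 to 1, Holwick.
Brixley is beaten in every head-to-head and is the Condorcet loser.

Brixley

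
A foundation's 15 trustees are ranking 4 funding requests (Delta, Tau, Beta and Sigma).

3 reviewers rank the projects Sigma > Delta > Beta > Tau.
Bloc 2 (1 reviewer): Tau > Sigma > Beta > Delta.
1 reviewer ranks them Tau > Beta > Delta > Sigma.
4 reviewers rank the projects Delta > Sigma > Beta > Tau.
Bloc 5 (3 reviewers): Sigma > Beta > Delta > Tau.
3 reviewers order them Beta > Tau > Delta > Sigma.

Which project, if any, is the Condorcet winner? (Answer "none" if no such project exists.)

Head-to-head results (15 reviewers):
Delta vs Tau: Delta, 10–5.
Delta vs Beta: Beta wins 8–7.
Delta–Sigma: Delta 8–7.
Tau vs Beta: Beta wins 13–2.
Tau vs Sigma: Sigma, 10–5.
Beta vs Sigma: Sigma, 11–4.
Each project drops at least one matchup (Delta loses to Beta; Tau loses to Delta; Beta loses to Sigma; Sigma loses to Delta); the cycle Delta → Sigma → Beta → Delta rules out a Condorcet winner.

none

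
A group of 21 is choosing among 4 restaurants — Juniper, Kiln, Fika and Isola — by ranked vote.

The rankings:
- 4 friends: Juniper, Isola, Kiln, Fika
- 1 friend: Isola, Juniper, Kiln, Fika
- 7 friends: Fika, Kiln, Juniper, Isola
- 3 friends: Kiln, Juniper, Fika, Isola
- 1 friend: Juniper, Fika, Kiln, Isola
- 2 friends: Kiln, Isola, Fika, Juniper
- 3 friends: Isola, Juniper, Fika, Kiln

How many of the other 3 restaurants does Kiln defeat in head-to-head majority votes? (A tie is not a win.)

Kiln against each rival (21 friends):
Kiln vs Juniper: Kiln, 12–9.
Kiln vs Fika: 4+1+3+2 = 10 for Kiln, 11 for Fika — Fika by 11–10.
Kiln vs Isola: 13 to 8, Kiln.
Kiln beats Juniper, Isola; loses to Fika — 2 pairwise wins.

2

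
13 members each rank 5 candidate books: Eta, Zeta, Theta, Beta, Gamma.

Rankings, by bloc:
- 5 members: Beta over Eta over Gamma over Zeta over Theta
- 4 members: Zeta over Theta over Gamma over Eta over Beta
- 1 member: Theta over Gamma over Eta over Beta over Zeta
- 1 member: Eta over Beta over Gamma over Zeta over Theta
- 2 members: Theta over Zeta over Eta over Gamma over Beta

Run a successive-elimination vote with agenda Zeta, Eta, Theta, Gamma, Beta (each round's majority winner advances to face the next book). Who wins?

Theta

Round 1: Zeta vs Eta — 6–7, Eta advances.
Round 2: Eta vs Theta — 6–7, Theta advances.
Round 3: Theta vs Gamma — 7–6, Theta advances.
Round 4: Theta vs Beta — 7–6, Theta advances.
The agenda winner is Theta.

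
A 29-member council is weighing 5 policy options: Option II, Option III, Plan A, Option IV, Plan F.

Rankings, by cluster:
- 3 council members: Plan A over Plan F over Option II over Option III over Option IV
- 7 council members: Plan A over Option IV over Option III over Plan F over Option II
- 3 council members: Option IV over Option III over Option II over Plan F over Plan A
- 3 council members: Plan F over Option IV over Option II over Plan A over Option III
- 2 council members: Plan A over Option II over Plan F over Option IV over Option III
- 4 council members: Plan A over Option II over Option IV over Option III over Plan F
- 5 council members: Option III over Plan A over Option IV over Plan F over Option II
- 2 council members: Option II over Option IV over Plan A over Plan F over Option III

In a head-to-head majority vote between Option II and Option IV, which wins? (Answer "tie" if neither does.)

Ballots ranking Option II above Option IV: 3 + 2 + 4 + 2 = 11.
Ballots ranking Option IV above Option II: 29 − 11 = 18.
Option IV wins the head-to-head 18–11.

Option IV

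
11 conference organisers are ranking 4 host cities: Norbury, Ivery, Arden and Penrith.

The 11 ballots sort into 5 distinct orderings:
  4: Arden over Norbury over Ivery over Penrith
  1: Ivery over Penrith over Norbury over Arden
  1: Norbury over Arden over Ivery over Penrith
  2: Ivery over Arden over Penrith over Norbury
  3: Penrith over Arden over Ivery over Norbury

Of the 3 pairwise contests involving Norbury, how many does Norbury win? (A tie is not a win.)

0

Norbury against each rival (11 organisers):
Norbury vs Ivery: 4+1 = 5 for Norbury, 6 for Ivery — Ivery by 6–5.
Norbury vs Arden: 2 to 9, Arden.
Norbury vs Penrith: 5 to 6, Penrith.
Norbury beats no one; loses to Ivery, Arden, Penrith — 0 pairwise wins.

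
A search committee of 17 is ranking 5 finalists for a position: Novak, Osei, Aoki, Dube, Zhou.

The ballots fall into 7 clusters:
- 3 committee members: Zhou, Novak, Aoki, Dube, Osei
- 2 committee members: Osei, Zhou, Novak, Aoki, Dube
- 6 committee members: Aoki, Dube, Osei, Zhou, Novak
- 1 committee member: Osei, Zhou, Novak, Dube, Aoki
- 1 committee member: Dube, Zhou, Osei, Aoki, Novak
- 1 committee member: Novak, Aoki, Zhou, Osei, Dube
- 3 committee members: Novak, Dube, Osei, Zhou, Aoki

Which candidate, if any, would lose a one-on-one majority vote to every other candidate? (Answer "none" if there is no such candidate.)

none

Pairwise majorities:
Novak vs Osei: Novak preferred on 3+1+3 = 7 ballots; Osei wins 10–7.
Novak–Aoki: Novak 10–7.
Novak vs Dube: Novak, 10–7.
Novak vs Zhou: Zhou wins 13–4.
Osei vs Aoki: Aoki wins 10–7.
Osei vs Dube: Osei preferred on 2+1+1 = 4 ballots; Dube wins 13–4.
Osei vs Zhou: Osei preferred on 2+6+1+3 = 12 ballots; Osei wins 12–5.
Aoki–Dube: Aoki 12–5.
Aoki vs Zhou: 6+1 = 7 for Aoki, 10 for Zhou — Zhou by 10–7.
Dube vs Zhou: Dube is ranked higher on 6+1+3 = 10 ballots, Zhou on 7. Dube wins 10–7.
No candidate is winless: Novak beats Aoki; Osei beats Novak; Aoki beats Osei; Dube beats Osei; Zhou beats Novak. There is no Condorcet loser.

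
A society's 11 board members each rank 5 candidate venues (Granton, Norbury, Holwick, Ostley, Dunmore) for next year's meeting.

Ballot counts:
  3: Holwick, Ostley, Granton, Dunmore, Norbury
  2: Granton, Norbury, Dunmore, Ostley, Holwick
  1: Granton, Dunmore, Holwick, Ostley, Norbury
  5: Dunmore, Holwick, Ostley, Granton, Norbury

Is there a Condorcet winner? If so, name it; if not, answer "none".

none

Check each pair by majority over 11 ballots:
Granton vs Norbury: 3+2+1+5 = 11 for Granton, 0 for Norbury — Granton by 11–0.
Granton vs Holwick: 3 to 8, Holwick.
Granton–Ostley: Ostley 8–3.
Granton–Dunmore: Granton 6–5.
Norbury vs Holwick: Norbury is ranked higher on 2 ballots, Holwick on 9. Holwick wins 9–2.
Norbury vs Ostley: 2 for Norbury, 9 for Ostley — Ostley by 9–2.
Norbury vs Dunmore: Dunmore wins 9–2.
Holwick vs Ostley: Holwick, 9–2.
Holwick–Dunmore: Dunmore 8–3.
Ostley vs Dunmore: Dunmore, 8–3.
No city is unbeaten: Granton loses to Holwick; Norbury loses to Granton; Holwick loses to Dunmore; Ostley loses to Holwick; Dunmore loses to Granton. In particular Granton > Dunmore > Holwick > Granton is a majority cycle — no Condorcet winner exists.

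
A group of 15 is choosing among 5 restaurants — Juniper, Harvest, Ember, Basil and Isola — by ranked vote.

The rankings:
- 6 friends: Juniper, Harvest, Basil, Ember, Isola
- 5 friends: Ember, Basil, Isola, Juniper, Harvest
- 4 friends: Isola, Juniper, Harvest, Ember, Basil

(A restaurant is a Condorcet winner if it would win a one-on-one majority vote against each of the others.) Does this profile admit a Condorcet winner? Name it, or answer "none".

Pairwise majorities:
Juniper–Harvest: Juniper 15–0.
Juniper vs Ember: Juniper, 10–5.
Juniper vs Basil: Juniper wins 10–5.
Juniper vs Isola: Isola, 9–6.
Harvest vs Ember: Harvest wins 10–5.
Harvest vs Basil: Harvest, 10–5.
Harvest vs Isola: Isola wins 9–6.
Ember vs Basil: Ember, 9–6.
Ember vs Isola: Ember wins 11–4.
Basil–Isola: Basil 11–4.
No restaurant is unbeaten: Juniper loses to Isola; Harvest loses to Juniper; Ember loses to Juniper; Basil loses to Juniper; Isola loses to Ember. In particular Juniper beats Ember beats Isola beats Juniper is a majority cycle — no Condorcet winner exists.

none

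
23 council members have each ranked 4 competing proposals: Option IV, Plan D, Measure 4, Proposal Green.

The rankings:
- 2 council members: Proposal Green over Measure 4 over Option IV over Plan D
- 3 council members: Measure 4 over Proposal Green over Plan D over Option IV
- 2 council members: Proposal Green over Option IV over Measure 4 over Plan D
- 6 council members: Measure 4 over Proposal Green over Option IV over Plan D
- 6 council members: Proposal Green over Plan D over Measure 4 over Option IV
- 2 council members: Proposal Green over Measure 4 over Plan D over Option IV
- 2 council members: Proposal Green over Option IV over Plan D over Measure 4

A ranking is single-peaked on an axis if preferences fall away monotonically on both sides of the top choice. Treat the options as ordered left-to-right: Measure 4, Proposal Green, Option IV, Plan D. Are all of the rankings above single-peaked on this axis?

no

Axis positions: Measure 4=1, Proposal Green=2, Option IV=3, Plan D=4.
Bloc 1 (peak Proposal Green at position 2): ranking walks positions 2-1-3-4, expanding outward from the peak — single-peaked.
Bloc 2: ranking walks positions 1-2-4-3; Plan D is ranked above Option IV even though Option IV lies between Plan D and the peak Measure 4 on the axis — preferences dip and rise again. Not single-peaked.
Bloc 3 (peak Proposal Green at position 2): ranking walks positions 2-3-1-4, expanding outward from the peak — single-peaked.
Bloc 4 (peak Measure 4 at position 1): ranking walks positions 1-2-3-4, expanding outward from the peak — single-peaked.
Bloc 5: ranking walks positions 2-4-1-3; Plan D is ranked above Option IV even though Option IV lies between Plan D and the peak Proposal Green on the axis — preferences dip and rise again. Not single-peaked.
Bloc 6: ranking walks positions 2-1-4-3; Plan D is ranked above Option IV even though Option IV lies between Plan D and the peak Proposal Green on the axis — preferences dip and rise again. Not single-peaked.
Bloc 7 (peak Proposal Green at position 2): ranking walks positions 2-3-4-1, expanding outward from the peak — single-peaked.
Bloc 2 violates single-peakedness, so the profile is not single-peaked on this axis.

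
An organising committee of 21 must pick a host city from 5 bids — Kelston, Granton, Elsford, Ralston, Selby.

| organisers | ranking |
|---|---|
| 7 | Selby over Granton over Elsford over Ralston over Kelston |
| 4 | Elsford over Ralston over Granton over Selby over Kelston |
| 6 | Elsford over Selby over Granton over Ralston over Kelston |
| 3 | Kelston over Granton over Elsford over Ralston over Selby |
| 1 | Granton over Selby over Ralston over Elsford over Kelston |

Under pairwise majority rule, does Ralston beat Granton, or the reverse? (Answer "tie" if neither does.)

Ballots ranking Ralston above Granton: 4.
Ballots ranking Granton above Ralston: 21 − 4 = 17.
Granton wins the head-to-head 17–4.

Granton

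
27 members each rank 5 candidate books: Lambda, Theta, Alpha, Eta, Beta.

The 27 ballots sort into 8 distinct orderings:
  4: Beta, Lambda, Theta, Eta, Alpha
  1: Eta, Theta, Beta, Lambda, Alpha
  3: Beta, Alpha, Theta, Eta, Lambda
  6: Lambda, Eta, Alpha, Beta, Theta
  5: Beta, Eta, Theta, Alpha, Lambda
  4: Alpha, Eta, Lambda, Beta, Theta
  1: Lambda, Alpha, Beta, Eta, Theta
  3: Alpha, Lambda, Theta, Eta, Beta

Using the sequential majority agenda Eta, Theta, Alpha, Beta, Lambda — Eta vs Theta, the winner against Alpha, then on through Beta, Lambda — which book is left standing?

Lambda

Round 1: Eta vs Theta — 17–10, Eta advances.
Round 2: Eta vs Alpha — 16–11, Eta advances.
Round 3: Eta vs Beta — 14–13, Eta advances.
Round 4: Eta vs Lambda — 13–14, Lambda advances.
The agenda winner is Lambda.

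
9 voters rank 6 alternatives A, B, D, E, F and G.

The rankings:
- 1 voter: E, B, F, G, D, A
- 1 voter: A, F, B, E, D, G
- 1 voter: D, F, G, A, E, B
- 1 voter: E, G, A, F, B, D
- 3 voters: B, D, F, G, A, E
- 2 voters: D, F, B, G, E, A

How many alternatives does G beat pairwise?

2

G against each rival (9 voters):
G vs A: G preferred on 1+1+1+3+2 = 8 ballots; G wins 8–1.
G vs B: 2 to 7, B.
G vs D: G preferred on 1+1 = 2 ballots; D wins 7–2.
G vs E: G, 6–3.
G vs F: 1 to 8, F.
G beats A, E; loses to B, D, F — 2 pairwise wins.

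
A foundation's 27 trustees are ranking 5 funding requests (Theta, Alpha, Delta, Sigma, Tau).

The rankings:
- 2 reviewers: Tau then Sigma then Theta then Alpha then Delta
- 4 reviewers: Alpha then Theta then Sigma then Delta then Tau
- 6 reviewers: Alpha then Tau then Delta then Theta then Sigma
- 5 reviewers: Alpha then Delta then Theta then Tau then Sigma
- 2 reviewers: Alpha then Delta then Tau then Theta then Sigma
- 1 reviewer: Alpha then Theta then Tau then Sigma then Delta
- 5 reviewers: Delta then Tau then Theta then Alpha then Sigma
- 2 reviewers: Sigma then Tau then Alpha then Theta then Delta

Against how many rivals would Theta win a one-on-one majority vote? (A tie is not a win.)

Theta against each rival (27 reviewers):
Theta vs Alpha: Alpha, 20–7.
Theta vs Delta: Delta wins 18–9.
Theta vs Sigma: 4+6+5+2+1+5 = 23 for Theta, 4 for Sigma — Theta by 23–4.
Theta vs Tau: Tau wins 17–10.
Theta beats Sigma; loses to Alpha, Delta, Tau — 1 pairwise win.

1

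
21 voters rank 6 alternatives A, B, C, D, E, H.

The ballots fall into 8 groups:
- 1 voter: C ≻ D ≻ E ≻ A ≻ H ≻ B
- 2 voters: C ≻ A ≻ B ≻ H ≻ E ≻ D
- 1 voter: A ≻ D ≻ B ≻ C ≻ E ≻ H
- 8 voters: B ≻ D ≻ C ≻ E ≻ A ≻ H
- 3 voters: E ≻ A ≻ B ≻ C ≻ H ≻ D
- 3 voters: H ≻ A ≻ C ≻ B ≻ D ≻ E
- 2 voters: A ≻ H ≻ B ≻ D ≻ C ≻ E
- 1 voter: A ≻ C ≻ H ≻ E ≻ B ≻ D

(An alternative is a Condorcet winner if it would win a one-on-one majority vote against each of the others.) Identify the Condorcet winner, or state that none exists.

Pairwise majorities:
A vs B: 13 to 8, A.
A vs C: C, 11–10.
A vs D: A wins 12–9.
A vs E: A is ranked higher on 2+1+3+2+1 = 9 ballots, E on 12. E wins 12–9.
A vs H: A preferred on 18 ballots; A wins 18–3.
B vs C: 14 to 7, B.
B–D: B 19–2.
B vs E: B wins 16–5.
B vs H: B is ranked higher on 2+1+8+3 = 14 ballots, H on 7. B wins 14–7.
C vs D: D, 11–10.
C vs E: 18 to 3, C.
C vs H: C preferred on 1+2+1+8+3+1 = 16 ballots; C wins 16–5.
D vs E: 1+1+8+3+2 = 15 for D, 6 for E — D by 15–6.
D–H: H 11–10.
E–H: E 13–8.
No alternative is unbeaten: A loses to C; B loses to A; C loses to B; D loses to A; E loses to B; H loses to A. In particular A beats B beats C beats A is a majority cycle — no Condorcet winner exists.

none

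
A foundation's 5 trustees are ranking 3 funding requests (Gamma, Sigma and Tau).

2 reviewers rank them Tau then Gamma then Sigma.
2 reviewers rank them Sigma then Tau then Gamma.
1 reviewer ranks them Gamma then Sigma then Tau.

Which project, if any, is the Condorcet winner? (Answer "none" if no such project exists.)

none

Pairwise majorities:
Gamma vs Sigma: Gamma wins 3–2.
Gamma–Tau: Tau 4–1.
Sigma vs Tau: Sigma wins 3–2.
Each project drops at least one matchup (Gamma loses to Tau; Sigma loses to Gamma; Tau loses to Sigma); the cycle Gamma → Sigma → Tau → Gamma rules out a Condorcet winner.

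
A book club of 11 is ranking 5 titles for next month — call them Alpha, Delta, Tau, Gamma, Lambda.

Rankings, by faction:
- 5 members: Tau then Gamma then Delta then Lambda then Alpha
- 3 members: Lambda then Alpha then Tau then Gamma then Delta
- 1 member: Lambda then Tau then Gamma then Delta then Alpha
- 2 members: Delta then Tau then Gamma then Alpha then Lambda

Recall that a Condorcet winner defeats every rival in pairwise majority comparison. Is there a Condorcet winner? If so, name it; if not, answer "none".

Tau

Pairwise majorities:
Alpha–Delta: Delta 8–3.
Alpha vs Tau: Tau wins 8–3.
Alpha vs Gamma: Gamma, 8–3.
Alpha–Lambda: Lambda 9–2.
Delta vs Tau: Tau, 9–2.
Delta vs Gamma: Gamma wins 9–2.
Delta vs Lambda: Delta, 7–4.
Tau vs Gamma: Tau, 11–0.
Tau vs Lambda: Tau, 7–4.
Gamma–Lambda: Gamma 7–4.
Tau defeats every rival head-to-head and is the Condorcet winner.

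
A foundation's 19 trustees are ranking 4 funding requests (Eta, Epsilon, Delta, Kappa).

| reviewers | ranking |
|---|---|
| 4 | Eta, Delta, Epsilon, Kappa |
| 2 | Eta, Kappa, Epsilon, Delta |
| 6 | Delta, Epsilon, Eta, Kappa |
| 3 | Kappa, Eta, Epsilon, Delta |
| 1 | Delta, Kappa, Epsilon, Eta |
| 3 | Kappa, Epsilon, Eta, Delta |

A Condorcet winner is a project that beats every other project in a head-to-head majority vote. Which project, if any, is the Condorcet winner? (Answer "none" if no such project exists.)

Pairwise majorities:
Eta vs Epsilon: Eta preferred on 4+2+3 = 9 ballots; Epsilon wins 10–9.
Eta vs Delta: 4+2+3+3 = 12 for Eta, 7 for Delta — Eta by 12–7.
Eta vs Kappa: Eta preferred on 4+2+6 = 12 ballots; Eta wins 12–7.
Epsilon vs Delta: 2+3+3 = 8 for Epsilon, 11 for Delta — Delta by 11–8.
Epsilon vs Kappa: Epsilon is ranked higher on 4+6 = 10 ballots, Kappa on 9. Epsilon wins 10–9.
Delta vs Kappa: 4+6+1 = 11 for Delta, 8 for Kappa — Delta by 11–8.
No project is unbeaten: Eta loses to Epsilon; Epsilon loses to Delta; Delta loses to Eta; Kappa loses to Eta. In particular Eta beats Delta beats Epsilon beats Eta is a majority cycle — no Condorcet winner exists.

none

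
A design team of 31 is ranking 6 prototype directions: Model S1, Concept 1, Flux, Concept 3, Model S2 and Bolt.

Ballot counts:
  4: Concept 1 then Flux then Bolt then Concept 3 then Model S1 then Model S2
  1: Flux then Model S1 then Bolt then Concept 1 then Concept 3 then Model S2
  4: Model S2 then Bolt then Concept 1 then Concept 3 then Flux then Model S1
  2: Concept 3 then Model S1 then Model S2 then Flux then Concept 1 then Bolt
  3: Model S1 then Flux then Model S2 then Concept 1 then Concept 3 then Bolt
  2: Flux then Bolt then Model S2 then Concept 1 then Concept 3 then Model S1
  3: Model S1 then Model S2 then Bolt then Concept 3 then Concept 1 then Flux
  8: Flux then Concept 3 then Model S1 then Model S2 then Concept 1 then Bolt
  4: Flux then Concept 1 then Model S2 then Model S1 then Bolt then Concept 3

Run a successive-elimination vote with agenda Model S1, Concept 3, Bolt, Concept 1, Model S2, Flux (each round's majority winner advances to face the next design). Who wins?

Flux

Round 1: Model S1 vs Concept 3 — 11–20, Concept 3 advances.
Round 2: Concept 3 vs Bolt — 13–18, Bolt advances.
Round 3: Bolt vs Concept 1 — 10–21, Concept 1 advances.
Round 4: Concept 1 vs Model S2 — 9–22, Model S2 advances.
Round 5: Model S2 vs Flux — 9–22, Flux advances.
Flux survives the agenda.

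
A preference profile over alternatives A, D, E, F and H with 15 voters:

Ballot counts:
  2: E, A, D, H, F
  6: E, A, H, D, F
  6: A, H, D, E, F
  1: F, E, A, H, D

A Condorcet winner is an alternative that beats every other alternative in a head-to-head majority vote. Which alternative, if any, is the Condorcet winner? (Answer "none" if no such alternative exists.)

E

Check each pair by majority over 15 ballots:
A–D: A 15–0.
A vs E: A is ranked higher on 6 ballots, E on 9. E wins 9–6.
A vs F: 2+6+6 = 14 for A, 1 for F — A by 14–1.
A vs H: A, 15–0.
D vs E: E, 9–6.
D vs F: D is ranked higher on 2+6+6 = 14 ballots, F on 1. D wins 14–1.
D vs H: H, 13–2.
E vs F: E wins 14–1.
E vs H: E is ranked higher on 2+6+1 = 9 ballots, H on 6. E wins 9–6.
F vs H: H, 14–1.
E beats each of A, D, F, H — E is the Condorcet winner.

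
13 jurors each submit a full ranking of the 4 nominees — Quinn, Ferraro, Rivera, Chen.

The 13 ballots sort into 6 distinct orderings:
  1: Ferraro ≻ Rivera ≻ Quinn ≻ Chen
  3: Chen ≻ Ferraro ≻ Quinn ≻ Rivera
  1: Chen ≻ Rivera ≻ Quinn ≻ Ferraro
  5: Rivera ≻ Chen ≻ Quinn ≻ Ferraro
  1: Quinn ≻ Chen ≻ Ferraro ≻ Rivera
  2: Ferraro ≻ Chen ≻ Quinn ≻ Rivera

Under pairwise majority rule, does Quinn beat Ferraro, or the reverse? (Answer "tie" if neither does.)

Quinn

Ballots ranking Quinn above Ferraro: 1 + 5 + 1 = 7.
Ballots ranking Ferraro above Quinn: 13 − 7 = 6.
Quinn wins the head-to-head 7–6.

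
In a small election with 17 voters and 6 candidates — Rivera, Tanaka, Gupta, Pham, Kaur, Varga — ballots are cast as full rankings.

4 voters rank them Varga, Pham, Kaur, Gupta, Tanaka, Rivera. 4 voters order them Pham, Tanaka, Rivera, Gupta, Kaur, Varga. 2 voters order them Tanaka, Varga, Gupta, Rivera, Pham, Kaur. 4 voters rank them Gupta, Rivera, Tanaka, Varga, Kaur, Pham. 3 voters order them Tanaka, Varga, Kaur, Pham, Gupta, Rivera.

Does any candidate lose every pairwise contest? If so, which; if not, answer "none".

Head-to-head results (17 voters):
Rivera vs Tanaka: 4 for Rivera, 13 for Tanaka — Tanaka by 13–4.
Rivera vs Gupta: Gupta, 13–4.
Rivera–Pham: Pham 11–6.
Rivera–Kaur: Rivera 10–7.
Rivera vs Varga: Rivera preferred on 4+4 = 8 ballots; Varga wins 9–8.
Tanaka vs Gupta: Tanaka preferred on 4+2+3 = 9 ballots; Tanaka wins 9–8.
Tanaka vs Pham: Tanaka wins 9–8.
Tanaka vs Kaur: Tanaka wins 13–4.
Tanaka vs Varga: Tanaka, 13–4.
Gupta vs Pham: Gupta is ranked higher on 2+4 = 6 ballots, Pham on 11. Pham wins 11–6.
Gupta–Kaur: Gupta 10–7.
Gupta vs Varga: Varga, 9–8.
Pham vs Kaur: Pham is ranked higher on 4+4+2 = 10 ballots, Kaur on 7. Pham wins 10–7.
Pham vs Varga: 4 to 13, Varga.
Kaur vs Varga: Varga wins 13–4.
Only Kaur has no wins; Kaur is the Condorcet loser.

Kaur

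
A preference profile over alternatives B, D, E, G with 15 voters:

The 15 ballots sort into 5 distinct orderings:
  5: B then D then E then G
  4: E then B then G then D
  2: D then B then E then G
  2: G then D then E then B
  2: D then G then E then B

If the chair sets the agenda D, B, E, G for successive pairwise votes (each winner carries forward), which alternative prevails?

E

Round 1: D vs B — 6–9, B advances.
Round 2: B vs E — 7–8, E advances.
Round 3: E vs G — 11–4, E advances.
The agenda winner is E.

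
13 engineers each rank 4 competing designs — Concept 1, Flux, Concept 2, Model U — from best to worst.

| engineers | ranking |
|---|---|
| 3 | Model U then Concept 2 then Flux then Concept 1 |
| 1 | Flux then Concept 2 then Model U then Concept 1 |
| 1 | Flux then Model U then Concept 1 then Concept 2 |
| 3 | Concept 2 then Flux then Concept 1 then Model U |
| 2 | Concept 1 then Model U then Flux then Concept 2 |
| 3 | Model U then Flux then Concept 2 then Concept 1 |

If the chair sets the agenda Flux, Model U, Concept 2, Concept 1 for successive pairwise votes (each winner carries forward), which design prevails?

Round 1: Flux vs Model U — 5–8, Model U advances.
Round 2: Model U vs Concept 2 — 9–4, Model U advances.
Round 3: Model U vs Concept 1 — 8–5, Model U advances.
The agenda winner is Model U.

Model U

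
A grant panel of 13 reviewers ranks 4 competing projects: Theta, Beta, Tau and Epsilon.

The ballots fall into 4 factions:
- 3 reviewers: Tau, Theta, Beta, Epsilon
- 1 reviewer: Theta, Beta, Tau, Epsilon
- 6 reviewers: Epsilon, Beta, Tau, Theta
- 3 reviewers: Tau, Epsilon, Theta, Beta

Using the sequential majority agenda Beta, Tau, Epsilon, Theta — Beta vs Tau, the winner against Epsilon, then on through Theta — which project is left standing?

Round 1: Beta vs Tau — 7–6, Beta advances.
Round 2: Beta vs Epsilon — 4–9, Epsilon advances.
Round 3: Epsilon vs Theta — 9–4, Epsilon advances.
Epsilon survives the agenda.

Epsilon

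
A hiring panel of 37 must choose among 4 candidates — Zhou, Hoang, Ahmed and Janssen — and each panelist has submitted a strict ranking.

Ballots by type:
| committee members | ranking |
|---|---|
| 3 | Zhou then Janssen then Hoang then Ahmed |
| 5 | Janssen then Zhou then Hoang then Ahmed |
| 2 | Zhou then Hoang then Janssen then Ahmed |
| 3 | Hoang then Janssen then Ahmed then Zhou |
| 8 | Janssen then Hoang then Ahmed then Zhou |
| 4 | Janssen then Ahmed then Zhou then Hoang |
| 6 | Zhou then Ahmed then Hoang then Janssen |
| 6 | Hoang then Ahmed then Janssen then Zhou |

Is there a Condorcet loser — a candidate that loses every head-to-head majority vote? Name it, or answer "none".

Head-to-head results (37 committee members):
Zhou vs Hoang: Zhou, 20–17.
Zhou–Ahmed: Ahmed 21–16.
Zhou–Janssen: Janssen 26–11.
Hoang vs Ahmed: Hoang wins 27–10.
Hoang vs Janssen: Hoang preferred on 2+3+6+6 = 17 ballots; Janssen wins 20–17.
Ahmed vs Janssen: Janssen wins 25–12.
Every candidate wins at least one matchup (Zhou beats Hoang; Hoang beats Ahmed; Ahmed beats Zhou; Janssen beats Zhou), so there is no Condorcet loser.

none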